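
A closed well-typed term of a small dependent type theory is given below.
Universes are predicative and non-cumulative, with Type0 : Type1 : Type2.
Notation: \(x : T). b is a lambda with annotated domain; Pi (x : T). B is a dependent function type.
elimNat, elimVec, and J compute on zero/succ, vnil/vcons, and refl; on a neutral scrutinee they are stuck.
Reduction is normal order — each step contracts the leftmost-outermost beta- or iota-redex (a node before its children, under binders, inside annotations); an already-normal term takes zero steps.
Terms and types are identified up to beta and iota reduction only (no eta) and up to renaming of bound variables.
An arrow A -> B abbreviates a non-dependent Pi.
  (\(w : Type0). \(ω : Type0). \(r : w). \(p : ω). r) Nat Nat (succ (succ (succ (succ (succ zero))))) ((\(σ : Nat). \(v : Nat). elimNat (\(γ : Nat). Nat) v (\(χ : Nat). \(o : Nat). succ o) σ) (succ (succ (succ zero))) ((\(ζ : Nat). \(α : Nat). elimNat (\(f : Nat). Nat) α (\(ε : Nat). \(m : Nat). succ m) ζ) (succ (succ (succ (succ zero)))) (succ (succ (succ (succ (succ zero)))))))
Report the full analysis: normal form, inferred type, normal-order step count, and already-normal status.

reduced normal form:
  succ (succ (succ (succ (succ zero))))
inferred type:
  Nat
steps to reach normal form (normal order): 4
started in normal form: no
first redex: a beta-redex


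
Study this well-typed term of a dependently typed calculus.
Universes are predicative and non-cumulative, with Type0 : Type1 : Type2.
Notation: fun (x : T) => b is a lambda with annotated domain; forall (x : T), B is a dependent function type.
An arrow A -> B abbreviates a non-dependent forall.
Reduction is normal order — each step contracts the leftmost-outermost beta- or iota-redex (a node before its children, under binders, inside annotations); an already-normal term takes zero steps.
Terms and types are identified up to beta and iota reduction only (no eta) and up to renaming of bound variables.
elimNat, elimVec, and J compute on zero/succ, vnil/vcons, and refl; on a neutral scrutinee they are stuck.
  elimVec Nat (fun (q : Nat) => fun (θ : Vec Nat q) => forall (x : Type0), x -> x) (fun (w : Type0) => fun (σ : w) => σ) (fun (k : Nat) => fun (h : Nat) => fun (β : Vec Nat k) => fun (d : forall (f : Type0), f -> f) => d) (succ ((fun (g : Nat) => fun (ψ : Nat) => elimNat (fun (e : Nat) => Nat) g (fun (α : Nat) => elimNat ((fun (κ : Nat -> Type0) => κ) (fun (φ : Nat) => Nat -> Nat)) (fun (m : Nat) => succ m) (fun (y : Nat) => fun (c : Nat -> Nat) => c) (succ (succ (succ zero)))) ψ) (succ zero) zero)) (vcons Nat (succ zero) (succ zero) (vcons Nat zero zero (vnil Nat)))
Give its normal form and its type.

resulting normal form:
  fun (q : Type0) => fun (θ : q) => θ
inferred type:
  forall (q : Type0), q -> q
observation: the first redex contracted is an elimVec iota-redex; the normal form is reached in 11 normal-order steps.


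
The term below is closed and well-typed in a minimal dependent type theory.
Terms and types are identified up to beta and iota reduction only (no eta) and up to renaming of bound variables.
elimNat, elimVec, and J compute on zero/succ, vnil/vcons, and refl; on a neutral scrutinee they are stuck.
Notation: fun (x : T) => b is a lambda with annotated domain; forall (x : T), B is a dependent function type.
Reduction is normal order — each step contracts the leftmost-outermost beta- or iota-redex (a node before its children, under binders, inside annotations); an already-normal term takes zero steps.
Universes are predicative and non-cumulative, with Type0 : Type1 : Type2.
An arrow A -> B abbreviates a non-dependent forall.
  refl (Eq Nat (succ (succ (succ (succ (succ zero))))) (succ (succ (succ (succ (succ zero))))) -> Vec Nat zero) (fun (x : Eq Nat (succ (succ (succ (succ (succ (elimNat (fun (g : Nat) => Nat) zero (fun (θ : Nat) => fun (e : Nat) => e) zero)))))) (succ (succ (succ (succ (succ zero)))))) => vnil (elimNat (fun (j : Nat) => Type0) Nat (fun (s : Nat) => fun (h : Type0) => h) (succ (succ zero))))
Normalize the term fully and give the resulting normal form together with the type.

reduced normal form:
  refl (Eq Nat (succ (succ (succ (succ (succ zero))))) (succ (succ (succ (succ (succ zero))))) -> Vec Nat zero) (fun (x : Eq Nat (succ (succ (succ (succ (succ zero))))) (succ (succ (succ (succ (succ zero)))))) => vnil Nat)
inferred type:
  Eq (Eq Nat (succ (succ (succ (succ (succ zero))))) (succ (succ (succ (succ (succ zero))))) -> Vec Nat zero) (fun (x : Eq Nat (succ (succ (succ (succ (succ zero))))) (succ (succ (succ (succ (succ zero)))))) => vnil Nat) (fun (g : Eq Nat (succ (succ (succ (succ (succ zero))))) (succ (succ (succ (succ (succ zero)))))) => vnil Nat)


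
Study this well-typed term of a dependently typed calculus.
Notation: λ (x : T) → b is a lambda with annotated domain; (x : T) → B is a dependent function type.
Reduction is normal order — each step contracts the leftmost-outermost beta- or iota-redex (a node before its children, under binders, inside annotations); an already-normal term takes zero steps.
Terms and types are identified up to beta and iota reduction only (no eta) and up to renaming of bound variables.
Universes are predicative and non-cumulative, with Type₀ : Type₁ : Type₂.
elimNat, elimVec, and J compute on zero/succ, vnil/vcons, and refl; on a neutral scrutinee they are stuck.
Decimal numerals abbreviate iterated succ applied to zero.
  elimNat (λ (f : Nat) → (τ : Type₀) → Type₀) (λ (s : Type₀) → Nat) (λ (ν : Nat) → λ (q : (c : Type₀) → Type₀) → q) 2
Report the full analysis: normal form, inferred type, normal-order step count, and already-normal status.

resulting normal form:
  λ (f : Type₀) → Nat
the term's type:
  (f : Type₀) → Type₀
normal-order step count: 7
started in normal form: no
first redex: an elimNat iota-redex


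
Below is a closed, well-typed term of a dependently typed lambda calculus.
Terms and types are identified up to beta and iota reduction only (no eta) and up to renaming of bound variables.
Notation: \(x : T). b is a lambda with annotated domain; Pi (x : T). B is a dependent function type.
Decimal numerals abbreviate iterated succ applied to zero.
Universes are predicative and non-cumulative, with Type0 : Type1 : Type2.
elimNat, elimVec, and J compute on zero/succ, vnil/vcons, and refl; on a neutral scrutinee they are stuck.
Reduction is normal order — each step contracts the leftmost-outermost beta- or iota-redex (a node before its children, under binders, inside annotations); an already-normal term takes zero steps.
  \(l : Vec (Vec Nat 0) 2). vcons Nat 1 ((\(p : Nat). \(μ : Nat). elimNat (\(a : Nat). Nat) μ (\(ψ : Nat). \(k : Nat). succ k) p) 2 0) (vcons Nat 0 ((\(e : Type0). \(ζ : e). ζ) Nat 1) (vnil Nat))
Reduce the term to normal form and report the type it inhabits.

reduced normal form:
  \(l : Vec (Vec Nat 0) 2). vcons Nat 1 2 (vcons Nat 0 1 (vnil Nat))
inferred type:
  Pi (l : Vec (Vec Nat 0) 2). Vec Nat 2


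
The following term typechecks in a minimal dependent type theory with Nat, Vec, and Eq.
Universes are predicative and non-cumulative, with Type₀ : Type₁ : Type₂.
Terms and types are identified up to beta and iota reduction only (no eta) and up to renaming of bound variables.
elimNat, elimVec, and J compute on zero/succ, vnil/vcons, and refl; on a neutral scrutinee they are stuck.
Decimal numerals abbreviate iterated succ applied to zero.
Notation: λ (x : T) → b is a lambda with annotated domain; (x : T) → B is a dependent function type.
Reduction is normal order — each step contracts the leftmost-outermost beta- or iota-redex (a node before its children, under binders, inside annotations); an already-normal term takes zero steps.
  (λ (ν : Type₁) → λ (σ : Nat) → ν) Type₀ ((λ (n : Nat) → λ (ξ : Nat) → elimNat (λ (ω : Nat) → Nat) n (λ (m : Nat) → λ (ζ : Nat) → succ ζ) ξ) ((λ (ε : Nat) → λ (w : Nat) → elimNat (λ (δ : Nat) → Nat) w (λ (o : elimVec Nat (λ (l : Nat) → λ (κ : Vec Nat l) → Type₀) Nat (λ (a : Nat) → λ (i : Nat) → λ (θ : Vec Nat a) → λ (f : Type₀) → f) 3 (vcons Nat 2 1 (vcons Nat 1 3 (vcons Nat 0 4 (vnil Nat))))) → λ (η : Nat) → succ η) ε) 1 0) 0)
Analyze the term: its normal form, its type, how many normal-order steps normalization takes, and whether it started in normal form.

normal form:
  Type₀
the term's type:
  Type₁
reduction steps (normal order): 2
already normal: no
first redex: a beta-redex


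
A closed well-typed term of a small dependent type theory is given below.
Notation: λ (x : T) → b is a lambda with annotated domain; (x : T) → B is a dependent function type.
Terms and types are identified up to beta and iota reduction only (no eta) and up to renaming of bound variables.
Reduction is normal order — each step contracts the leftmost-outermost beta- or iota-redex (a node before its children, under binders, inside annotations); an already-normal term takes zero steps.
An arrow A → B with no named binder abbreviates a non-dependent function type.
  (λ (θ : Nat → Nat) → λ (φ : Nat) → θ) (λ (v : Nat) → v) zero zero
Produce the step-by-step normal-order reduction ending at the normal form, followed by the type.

normal-order reduction sequence:
  (λ (θ : Nat → Nat) → λ (φ : Nat) → θ) (λ (v : Nat) → v) zero zero
  ~> (λ (θ : Nat) → λ (φ : Nat) → φ) zero zero
  ~> (λ (θ : Nat) → θ) zero
  ~> zero
type:
  Nat


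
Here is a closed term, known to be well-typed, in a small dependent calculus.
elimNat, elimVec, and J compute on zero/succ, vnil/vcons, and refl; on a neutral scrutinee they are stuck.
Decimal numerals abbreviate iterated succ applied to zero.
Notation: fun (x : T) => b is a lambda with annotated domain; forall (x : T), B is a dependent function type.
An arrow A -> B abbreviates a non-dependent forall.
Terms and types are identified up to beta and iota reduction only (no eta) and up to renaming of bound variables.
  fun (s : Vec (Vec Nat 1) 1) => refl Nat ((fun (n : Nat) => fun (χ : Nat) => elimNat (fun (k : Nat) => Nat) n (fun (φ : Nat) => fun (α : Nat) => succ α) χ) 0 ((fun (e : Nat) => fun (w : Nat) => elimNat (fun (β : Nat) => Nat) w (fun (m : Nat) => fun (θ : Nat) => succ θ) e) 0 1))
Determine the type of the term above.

the term's type:
  Vec (Vec Nat 1) 1 -> Eq Nat 1 1


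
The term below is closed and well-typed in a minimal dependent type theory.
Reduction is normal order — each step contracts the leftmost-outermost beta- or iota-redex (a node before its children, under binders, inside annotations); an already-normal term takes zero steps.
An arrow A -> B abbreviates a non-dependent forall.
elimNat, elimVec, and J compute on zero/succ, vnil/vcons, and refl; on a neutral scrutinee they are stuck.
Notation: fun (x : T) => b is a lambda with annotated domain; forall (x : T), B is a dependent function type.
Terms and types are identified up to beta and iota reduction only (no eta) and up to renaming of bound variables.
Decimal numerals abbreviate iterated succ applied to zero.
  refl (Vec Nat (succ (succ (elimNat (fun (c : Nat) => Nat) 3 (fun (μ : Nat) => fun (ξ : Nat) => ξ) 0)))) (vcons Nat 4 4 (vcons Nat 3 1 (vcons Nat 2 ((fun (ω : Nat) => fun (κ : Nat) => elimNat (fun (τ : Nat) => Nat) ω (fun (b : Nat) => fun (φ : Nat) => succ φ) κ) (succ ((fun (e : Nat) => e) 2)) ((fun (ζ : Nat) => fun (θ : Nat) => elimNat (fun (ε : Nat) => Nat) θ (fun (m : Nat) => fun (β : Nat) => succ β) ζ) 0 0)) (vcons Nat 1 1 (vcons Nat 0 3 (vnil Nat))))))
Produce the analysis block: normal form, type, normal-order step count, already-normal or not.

resulting normal form:
  refl (Vec Nat 5) (vcons Nat 4 4 (vcons Nat 3 1 (vcons Nat 2 3 (vcons Nat 1 1 (vcons Nat 0 3 (vnil Nat))))))
type:
  Eq (Vec Nat 5) (vcons Nat 4 4 (vcons Nat 3 1 (vcons Nat 2 3 (vcons Nat 1 1 (vcons Nat 0 3 (vnil Nat)))))) (vcons Nat 4 4 (vcons Nat 3 1 (vcons Nat 2 3 (vcons Nat 1 1 (vcons Nat 0 3 (vnil Nat))))))
reduction steps (normal order): 8
already normal: no
first redex: an elimNat iota-redex


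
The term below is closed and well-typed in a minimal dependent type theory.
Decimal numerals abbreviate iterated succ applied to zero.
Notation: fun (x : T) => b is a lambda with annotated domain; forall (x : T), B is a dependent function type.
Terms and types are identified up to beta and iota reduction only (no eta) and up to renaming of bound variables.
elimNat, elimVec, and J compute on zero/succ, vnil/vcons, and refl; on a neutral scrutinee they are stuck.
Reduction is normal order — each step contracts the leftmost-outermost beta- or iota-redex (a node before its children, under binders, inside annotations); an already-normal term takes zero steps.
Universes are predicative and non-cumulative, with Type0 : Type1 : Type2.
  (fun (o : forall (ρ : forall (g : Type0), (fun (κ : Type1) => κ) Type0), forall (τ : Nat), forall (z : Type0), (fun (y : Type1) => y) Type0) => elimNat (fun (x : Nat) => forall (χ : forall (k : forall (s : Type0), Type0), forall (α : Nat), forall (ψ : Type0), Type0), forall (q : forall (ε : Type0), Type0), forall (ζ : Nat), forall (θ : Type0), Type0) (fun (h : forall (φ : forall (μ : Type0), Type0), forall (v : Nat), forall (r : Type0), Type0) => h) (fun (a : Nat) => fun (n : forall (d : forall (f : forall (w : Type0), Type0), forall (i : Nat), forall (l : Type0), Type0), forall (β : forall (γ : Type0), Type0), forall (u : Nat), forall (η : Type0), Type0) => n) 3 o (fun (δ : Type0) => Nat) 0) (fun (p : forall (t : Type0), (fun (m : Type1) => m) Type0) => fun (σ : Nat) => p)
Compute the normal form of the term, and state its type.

normal form:
  fun (o : Type0) => Nat
the term's type:
  forall (o : Type0), Type0


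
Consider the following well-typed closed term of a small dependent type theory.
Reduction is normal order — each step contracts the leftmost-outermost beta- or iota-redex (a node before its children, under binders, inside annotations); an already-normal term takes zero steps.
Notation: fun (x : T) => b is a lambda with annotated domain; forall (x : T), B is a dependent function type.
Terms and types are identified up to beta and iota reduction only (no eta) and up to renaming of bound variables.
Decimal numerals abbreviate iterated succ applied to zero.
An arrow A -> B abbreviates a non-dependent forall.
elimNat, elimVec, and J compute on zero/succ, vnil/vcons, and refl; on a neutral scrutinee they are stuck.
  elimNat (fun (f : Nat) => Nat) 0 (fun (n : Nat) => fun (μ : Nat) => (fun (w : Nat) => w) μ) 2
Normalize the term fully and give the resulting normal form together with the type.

resulting normal form:
  0
inferred type:
  Nat


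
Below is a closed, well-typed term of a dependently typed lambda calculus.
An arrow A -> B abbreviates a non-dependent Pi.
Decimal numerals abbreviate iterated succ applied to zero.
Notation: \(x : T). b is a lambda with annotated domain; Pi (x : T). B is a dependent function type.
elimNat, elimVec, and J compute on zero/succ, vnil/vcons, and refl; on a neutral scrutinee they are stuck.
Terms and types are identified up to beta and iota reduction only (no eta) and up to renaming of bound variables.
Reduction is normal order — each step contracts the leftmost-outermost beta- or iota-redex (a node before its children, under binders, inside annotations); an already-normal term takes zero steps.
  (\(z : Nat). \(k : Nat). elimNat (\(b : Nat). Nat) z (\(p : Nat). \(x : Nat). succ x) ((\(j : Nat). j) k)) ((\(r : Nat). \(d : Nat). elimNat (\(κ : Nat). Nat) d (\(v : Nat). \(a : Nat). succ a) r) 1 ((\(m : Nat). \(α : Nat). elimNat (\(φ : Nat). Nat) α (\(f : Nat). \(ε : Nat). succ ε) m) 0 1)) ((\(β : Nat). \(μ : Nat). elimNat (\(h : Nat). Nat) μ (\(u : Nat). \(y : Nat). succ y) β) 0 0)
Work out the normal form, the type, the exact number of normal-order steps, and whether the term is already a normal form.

normal form:
  2
inferred type:
  Nat
reduction steps (normal order): 16
started in normal form: no
first redex: a beta-redex


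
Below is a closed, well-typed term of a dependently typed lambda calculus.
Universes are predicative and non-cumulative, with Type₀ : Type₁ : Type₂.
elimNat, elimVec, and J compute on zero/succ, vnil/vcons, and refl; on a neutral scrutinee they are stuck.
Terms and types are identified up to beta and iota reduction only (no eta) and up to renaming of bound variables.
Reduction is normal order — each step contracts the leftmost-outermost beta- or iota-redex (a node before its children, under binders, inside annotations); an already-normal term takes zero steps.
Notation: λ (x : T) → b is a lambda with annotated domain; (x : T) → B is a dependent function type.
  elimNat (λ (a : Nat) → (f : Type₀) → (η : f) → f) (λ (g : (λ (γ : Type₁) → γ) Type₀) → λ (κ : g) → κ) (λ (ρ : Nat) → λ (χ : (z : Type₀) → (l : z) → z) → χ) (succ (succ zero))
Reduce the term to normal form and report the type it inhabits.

normal form:
  λ (a : Type₀) → λ (f : a) → f
inferred type:
  (a : Type₀) → (f : a) → a
observation: the first redex contracted is an elimNat iota-redex; the normal form is reached in 8 normal-order steps.


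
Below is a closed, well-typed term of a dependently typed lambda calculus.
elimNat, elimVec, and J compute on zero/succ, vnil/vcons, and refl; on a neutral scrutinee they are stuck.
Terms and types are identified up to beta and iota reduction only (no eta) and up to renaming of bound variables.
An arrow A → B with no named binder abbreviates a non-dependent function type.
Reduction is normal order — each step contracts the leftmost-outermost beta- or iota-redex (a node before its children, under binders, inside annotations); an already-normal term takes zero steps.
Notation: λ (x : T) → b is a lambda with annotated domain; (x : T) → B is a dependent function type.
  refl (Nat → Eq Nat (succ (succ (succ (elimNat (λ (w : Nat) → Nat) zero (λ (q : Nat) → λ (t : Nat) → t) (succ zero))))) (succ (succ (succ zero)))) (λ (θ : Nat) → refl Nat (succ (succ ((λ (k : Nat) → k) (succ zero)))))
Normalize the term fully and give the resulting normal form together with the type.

resulting normal form:
  refl (Nat → Eq Nat (succ (succ (succ zero))) (succ (succ (succ zero)))) (λ (w : Nat) → refl Nat (succ (succ (succ zero))))
inferred type:
  Eq (Nat → Eq Nat (succ (succ (succ zero))) (succ (succ (succ zero)))) (λ (w : Nat) → refl Nat (succ (succ (succ zero)))) (λ (q : Nat) → refl Nat (succ (succ (succ zero))))


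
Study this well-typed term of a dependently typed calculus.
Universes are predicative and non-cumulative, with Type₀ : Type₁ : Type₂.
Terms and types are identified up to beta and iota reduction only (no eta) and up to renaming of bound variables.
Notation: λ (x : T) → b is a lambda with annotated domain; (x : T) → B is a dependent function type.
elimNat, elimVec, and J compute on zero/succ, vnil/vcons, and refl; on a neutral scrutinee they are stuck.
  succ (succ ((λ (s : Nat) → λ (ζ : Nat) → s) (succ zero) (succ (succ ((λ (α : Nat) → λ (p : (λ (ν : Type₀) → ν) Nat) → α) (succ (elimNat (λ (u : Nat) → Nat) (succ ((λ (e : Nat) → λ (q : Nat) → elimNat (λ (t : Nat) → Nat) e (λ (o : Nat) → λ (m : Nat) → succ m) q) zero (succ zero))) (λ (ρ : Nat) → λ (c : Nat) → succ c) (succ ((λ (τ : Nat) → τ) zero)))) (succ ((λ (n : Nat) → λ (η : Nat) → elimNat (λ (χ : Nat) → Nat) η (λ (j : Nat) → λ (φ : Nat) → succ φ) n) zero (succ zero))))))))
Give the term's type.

type:
  Nat


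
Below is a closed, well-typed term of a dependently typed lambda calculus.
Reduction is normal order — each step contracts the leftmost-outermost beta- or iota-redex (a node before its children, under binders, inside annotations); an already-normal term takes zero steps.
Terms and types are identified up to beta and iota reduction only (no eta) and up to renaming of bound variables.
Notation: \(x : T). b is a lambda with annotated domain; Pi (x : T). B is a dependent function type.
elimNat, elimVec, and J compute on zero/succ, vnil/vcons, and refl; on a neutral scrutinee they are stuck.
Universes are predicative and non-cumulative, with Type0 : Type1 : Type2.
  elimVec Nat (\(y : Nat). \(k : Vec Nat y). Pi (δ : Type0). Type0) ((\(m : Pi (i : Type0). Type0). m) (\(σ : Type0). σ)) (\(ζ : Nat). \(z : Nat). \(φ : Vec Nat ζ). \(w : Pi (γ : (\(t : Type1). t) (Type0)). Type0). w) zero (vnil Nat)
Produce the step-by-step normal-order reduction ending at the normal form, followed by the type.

reduction (normal order):
  elimVec Nat (\(y : Nat). \(k : Vec Nat y). Pi (δ : Type0). Type0) ((\(m : Pi (i : Type0). Type0). m) (\(σ : Type0). σ)) (\(ζ : Nat). \(z : Nat). \(φ : Vec Nat ζ). \(w : Pi (γ : (\(t : Type1). t) (Type0)). Type0). w) zero (vnil Nat)
  ~> (\(y : Pi (k : Type0). Type0). y) (\(δ : Type0). δ)
  ~> \(y : Type0). y
inferred type:
  Pi (y : Type0). Type0


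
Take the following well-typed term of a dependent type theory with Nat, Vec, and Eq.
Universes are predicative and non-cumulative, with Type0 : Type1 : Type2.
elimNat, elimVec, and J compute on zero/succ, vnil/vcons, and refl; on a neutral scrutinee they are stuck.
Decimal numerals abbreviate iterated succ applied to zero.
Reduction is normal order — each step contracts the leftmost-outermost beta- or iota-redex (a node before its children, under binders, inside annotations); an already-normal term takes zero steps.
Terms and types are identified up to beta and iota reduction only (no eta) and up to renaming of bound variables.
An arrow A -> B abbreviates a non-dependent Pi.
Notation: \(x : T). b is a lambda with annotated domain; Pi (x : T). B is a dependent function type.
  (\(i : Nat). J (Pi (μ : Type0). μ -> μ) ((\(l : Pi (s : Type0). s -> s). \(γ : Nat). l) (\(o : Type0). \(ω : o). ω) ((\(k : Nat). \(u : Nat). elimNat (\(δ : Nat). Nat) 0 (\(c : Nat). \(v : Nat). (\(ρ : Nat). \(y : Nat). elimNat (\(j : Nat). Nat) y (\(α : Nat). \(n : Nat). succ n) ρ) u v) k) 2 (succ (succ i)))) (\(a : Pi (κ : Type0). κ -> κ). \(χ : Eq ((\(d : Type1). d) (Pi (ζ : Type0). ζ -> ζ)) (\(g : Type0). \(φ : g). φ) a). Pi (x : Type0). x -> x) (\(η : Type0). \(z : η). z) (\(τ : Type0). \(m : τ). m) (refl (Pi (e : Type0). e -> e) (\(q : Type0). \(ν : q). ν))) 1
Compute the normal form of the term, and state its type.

normal form:
  \(i : Type0). \(μ : i). μ
the term's type:
  Pi (i : Type0). i -> i


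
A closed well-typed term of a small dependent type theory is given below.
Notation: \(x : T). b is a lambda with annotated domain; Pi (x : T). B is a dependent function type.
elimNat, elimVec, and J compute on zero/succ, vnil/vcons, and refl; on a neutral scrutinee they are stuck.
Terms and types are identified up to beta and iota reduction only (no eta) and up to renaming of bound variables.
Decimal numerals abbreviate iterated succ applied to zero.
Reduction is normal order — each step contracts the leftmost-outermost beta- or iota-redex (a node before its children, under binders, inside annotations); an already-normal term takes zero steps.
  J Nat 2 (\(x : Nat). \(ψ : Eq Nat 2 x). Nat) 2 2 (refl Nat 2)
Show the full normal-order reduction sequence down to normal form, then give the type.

normal-order reduction:
  J Nat 2 (\(x : Nat). \(ψ : Eq Nat 2 x). Nat) 2 2 (refl Nat 2)
  ~> 2
type:
  Nat


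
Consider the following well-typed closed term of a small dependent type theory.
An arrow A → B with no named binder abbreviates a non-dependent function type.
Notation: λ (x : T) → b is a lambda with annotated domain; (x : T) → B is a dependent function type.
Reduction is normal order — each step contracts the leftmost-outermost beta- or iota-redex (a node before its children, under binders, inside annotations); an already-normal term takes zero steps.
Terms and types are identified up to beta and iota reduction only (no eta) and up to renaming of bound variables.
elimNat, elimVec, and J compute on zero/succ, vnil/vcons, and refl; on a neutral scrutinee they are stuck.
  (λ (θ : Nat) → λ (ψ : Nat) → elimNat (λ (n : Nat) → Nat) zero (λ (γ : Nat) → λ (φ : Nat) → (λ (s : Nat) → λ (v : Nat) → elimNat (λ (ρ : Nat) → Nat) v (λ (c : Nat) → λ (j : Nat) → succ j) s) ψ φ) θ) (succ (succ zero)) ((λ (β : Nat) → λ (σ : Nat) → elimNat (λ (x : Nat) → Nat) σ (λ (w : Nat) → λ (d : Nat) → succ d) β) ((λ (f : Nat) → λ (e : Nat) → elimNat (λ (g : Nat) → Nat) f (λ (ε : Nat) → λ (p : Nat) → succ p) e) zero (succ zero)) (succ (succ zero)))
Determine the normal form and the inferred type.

resulting normal form:
  succ (succ (succ (succ (succ (succ zero)))))
the term's type:
  Nat
observation: contracting a beta-redex first, the term normalizes in 57 steps.


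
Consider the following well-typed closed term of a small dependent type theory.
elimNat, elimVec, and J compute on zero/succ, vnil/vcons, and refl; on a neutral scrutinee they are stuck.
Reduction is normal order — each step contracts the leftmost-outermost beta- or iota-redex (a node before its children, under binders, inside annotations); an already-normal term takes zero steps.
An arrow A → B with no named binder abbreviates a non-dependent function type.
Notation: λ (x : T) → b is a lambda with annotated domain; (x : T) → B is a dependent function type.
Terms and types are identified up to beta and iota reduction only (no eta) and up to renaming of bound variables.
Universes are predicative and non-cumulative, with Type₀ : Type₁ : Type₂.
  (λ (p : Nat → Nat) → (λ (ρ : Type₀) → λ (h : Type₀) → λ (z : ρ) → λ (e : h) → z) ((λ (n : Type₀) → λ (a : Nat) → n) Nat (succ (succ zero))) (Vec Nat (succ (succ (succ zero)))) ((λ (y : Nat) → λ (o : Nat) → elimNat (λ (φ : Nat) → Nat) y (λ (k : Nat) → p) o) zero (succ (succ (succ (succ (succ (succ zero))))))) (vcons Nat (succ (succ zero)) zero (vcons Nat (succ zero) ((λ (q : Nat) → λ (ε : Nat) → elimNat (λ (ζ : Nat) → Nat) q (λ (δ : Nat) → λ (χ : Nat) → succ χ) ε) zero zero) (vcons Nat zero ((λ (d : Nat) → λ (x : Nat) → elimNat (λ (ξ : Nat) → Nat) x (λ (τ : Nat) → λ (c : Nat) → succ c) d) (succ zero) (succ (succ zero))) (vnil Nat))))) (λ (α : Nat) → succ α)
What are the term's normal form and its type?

reduced normal form:
  succ (succ (succ (succ (succ (succ zero)))))
inferred type:
  Nat
observation: reduction starts at a beta-redex, and 26 normal-order steps reach the normal form.


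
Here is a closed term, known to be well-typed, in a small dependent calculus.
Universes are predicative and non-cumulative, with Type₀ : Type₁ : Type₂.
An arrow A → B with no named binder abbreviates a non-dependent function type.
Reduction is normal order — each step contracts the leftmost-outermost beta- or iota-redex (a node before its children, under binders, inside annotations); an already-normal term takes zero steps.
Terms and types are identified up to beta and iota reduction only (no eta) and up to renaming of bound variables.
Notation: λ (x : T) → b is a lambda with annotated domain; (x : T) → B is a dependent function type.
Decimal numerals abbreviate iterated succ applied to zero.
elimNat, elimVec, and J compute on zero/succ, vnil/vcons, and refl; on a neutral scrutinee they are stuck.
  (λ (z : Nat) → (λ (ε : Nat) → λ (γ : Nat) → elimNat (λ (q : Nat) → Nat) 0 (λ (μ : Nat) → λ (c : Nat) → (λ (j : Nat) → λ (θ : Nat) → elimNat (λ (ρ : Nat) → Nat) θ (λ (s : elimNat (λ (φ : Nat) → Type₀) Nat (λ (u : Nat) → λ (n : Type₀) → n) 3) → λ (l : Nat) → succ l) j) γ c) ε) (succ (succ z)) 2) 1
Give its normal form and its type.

reduced normal form:
  6
inferred type:
  Nat


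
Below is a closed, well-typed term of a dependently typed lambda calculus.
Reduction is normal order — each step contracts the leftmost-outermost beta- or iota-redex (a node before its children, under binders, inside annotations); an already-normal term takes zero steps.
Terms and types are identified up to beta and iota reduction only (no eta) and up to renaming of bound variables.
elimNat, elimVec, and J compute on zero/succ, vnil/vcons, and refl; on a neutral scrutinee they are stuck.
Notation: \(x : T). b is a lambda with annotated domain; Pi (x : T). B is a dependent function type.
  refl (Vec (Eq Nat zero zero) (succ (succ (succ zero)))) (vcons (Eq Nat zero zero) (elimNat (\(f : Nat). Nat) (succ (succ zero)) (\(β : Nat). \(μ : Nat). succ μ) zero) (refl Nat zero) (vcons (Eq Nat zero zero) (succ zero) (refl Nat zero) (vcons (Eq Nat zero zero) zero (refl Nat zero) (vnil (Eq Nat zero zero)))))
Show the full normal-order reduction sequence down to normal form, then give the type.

normal-order reduction sequence:
  refl (Vec (Eq Nat zero zero) (succ (succ (succ zero)))) (vcons (Eq Nat zero zero) (elimNat (\(f : Nat). Nat) (succ (succ zero)) (\(β : Nat). \(μ : Nat). succ μ) zero) (refl Nat zero) (vcons (Eq Nat zero zero) (succ zero) (refl Nat zero) (vcons (Eq Nat zero zero) zero (refl Nat zero) (vnil (Eq Nat zero zero)))))
  ~> refl (Vec (Eq Nat zero zero) (succ (succ (succ zero)))) (vcons (Eq Nat zero zero) (succ (succ zero)) (refl Nat zero) (vcons (Eq Nat zero zero) (succ zero) (refl Nat zero) (vcons (Eq Nat zero zero) zero (refl Nat zero) (vnil (Eq Nat zero zero)))))
inferred type:
  Eq (Vec (Eq Nat zero zero) (succ (succ (succ zero)))) (vcons (Eq Nat zero zero) (succ (succ zero)) (refl Nat zero) (vcons (Eq Nat zero zero) (succ zero) (refl Nat zero) (vcons (Eq Nat zero zero) zero (refl Nat zero) (vnil (Eq Nat zero zero))))) (vcons (Eq Nat zero zero) (succ (succ zero)) (refl Nat zero) (vcons (Eq Nat zero zero) (succ zero) (refl Nat zero) (vcons (Eq Nat zero zero) zero (refl Nat zero) (vnil (Eq Nat zero zero)))))


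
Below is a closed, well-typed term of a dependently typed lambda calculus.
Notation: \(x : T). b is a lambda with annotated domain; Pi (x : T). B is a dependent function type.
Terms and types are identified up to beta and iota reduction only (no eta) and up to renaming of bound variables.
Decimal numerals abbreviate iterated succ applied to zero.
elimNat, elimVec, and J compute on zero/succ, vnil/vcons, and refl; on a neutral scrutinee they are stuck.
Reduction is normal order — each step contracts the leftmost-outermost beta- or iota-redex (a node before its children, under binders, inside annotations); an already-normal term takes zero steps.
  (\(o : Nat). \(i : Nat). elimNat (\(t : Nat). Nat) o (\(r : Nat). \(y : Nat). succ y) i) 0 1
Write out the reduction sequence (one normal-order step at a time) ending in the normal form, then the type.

normal-order reduction sequence:
  (\(o : Nat). \(i : Nat). elimNat (\(t : Nat). Nat) o (\(r : Nat). \(y : Nat). succ y) i) 0 1
  ~> (\(o : Nat). elimNat (\(i : Nat). Nat) 0 (\(t : Nat). \(r : Nat). succ r) o) 1
  ~> elimNat (\(o : Nat). Nat) 0 (\(i : Nat). \(t : Nat). succ t) 1
  ~> (\(o : Nat). \(i : Nat). succ i) 0 (elimNat (\(t : Nat). Nat) 0 (\(r : Nat). \(y : Nat). succ y) 0)
  ~> (\(o : Nat). succ o) (elimNat (\(i : Nat). Nat) 0 (\(t : Nat). \(r : Nat). succ r) 0)
  ~> succ (elimNat (\(o : Nat). Nat) 0 (\(i : Nat). \(t : Nat). succ t) 0)
  ~> 1
the term's type:
  Nat


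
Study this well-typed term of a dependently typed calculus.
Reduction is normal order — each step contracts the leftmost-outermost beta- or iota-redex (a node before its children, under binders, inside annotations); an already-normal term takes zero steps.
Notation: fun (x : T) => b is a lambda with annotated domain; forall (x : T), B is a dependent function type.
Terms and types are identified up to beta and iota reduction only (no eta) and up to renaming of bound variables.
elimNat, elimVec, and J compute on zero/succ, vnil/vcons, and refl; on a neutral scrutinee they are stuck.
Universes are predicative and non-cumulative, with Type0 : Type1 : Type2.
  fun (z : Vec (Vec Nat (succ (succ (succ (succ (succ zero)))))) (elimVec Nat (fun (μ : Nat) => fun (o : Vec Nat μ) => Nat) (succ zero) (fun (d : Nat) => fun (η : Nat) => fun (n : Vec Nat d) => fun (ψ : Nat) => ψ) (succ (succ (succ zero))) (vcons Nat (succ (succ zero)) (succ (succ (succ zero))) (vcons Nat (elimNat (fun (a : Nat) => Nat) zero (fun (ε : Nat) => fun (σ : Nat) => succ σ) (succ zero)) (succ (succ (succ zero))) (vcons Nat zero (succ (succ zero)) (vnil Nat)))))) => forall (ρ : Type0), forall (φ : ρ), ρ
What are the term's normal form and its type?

normal form:
  fun (z : Vec (Vec Nat (succ (succ (succ (succ (succ zero)))))) (succ zero)) => forall (μ : Type0), forall (o : μ), μ
inferred type:
  forall (z : Vec (Vec Nat (succ (succ (succ (succ (succ zero)))))) (succ zero)), Type1
observation: reduction starts at an elimVec iota-redex, and 16 normal-order steps reach the normal form.


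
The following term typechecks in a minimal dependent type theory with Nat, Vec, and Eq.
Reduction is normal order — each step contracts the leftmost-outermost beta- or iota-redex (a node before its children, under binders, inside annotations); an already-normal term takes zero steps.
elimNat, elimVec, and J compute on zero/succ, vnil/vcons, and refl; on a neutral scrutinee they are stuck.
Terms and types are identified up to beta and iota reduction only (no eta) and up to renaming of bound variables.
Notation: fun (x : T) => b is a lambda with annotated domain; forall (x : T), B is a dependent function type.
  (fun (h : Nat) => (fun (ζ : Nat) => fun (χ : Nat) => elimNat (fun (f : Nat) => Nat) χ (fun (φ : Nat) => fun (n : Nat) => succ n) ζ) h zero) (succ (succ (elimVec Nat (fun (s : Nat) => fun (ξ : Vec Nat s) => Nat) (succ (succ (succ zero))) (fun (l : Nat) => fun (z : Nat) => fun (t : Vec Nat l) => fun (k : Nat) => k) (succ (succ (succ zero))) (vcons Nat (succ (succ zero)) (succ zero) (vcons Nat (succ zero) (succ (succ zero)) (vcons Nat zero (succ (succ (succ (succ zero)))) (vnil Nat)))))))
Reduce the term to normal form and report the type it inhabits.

normal form:
  succ (succ (succ (succ (succ zero))))
type:
  Nat
observation: the leftmost-outermost redex is a beta-redex, and normalization takes 35 steps.


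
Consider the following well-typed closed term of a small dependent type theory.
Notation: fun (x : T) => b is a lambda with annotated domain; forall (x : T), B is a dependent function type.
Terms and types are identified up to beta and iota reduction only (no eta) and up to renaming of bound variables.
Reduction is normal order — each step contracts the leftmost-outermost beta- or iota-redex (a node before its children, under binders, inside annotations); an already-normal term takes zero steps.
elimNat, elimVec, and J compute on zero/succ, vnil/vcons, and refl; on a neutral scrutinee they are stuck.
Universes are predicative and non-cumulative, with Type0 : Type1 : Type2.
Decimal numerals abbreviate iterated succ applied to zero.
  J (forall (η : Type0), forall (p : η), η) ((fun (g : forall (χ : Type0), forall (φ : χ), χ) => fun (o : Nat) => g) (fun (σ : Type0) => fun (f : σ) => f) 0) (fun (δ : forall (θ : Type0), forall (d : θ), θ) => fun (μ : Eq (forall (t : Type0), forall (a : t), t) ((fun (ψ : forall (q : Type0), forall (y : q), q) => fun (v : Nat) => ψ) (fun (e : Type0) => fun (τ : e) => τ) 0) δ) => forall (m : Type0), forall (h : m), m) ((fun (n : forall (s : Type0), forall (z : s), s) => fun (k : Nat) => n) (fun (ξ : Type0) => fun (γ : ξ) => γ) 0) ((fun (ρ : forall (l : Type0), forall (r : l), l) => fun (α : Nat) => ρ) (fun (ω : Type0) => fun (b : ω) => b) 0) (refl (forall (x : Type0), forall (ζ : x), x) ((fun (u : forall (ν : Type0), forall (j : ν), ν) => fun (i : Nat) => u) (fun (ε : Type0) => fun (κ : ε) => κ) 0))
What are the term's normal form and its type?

reduced normal form:
  fun (η : Type0) => fun (p : η) => p
the term's type:
  forall (η : Type0), forall (p : η), η


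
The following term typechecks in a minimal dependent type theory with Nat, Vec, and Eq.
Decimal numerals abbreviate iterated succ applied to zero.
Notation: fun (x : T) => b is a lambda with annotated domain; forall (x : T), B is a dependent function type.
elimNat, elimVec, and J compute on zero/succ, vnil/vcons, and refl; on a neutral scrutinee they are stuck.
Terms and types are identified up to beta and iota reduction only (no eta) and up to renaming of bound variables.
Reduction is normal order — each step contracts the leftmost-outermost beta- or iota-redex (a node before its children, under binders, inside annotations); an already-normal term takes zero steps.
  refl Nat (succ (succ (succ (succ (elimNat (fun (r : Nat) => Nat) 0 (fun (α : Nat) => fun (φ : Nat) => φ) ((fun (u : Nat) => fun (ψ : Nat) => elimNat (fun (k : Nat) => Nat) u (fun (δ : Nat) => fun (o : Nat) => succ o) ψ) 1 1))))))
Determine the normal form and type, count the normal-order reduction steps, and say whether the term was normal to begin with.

reduced normal form:
  refl Nat 4
type:
  Eq Nat 4 4
normal-order step count: 13
already normal: no
first contracted redex: a beta-redex


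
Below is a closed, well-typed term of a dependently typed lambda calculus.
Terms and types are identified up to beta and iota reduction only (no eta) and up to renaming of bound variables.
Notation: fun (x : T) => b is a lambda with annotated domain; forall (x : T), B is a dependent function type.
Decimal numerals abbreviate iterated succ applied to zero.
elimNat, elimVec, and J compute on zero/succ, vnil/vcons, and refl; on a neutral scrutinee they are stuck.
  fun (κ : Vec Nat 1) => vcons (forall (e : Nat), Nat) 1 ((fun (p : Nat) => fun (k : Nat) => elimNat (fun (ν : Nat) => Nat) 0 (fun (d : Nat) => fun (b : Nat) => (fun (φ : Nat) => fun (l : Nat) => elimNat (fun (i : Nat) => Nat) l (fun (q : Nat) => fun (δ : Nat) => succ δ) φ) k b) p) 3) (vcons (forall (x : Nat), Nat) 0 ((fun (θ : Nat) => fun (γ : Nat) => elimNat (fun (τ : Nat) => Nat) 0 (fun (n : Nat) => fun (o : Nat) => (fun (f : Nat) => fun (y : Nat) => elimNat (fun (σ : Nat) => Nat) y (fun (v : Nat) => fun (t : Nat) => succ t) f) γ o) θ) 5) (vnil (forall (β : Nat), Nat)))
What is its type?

the term's type:
  forall (κ : Vec Nat 1), Vec (forall (e : Nat), Nat) 2


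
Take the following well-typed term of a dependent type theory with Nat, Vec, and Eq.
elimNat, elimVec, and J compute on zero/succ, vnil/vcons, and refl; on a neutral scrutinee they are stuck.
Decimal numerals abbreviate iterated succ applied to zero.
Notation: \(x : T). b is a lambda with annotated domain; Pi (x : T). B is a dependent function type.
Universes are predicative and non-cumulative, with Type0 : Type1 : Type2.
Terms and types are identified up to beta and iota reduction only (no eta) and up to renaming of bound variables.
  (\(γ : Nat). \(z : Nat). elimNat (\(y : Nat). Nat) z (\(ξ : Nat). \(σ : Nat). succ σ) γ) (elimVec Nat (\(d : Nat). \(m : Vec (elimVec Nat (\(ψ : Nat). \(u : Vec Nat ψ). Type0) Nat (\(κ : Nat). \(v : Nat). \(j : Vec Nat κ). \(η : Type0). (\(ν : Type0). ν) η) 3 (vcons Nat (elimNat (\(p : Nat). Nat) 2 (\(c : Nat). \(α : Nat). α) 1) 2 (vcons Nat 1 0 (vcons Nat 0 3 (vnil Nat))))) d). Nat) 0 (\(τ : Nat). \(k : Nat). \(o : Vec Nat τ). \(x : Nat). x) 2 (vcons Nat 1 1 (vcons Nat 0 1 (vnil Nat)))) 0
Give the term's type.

inferred type:
  Nat


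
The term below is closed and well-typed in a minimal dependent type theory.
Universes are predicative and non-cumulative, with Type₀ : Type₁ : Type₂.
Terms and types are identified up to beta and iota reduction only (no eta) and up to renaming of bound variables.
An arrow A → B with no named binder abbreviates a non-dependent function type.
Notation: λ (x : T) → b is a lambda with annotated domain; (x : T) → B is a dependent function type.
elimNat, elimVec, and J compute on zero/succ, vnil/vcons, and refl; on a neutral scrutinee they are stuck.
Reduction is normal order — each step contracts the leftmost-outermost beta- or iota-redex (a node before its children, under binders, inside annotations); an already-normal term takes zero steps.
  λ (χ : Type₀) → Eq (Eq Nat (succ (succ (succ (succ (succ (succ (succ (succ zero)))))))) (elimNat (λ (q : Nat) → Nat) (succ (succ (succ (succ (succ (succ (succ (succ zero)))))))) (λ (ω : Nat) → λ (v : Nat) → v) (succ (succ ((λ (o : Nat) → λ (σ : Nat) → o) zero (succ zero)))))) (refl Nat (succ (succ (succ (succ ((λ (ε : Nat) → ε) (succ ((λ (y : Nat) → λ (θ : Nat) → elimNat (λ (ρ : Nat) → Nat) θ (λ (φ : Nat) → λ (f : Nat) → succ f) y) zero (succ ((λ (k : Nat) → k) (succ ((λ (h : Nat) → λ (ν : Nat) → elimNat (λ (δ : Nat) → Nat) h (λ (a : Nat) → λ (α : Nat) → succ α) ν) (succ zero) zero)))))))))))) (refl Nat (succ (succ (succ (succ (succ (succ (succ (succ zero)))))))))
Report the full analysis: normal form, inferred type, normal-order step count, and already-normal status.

reduced normal form:
  λ (χ : Type₀) → Eq (Eq Nat (succ (succ (succ (succ (succ (succ (succ (succ zero)))))))) (succ (succ (succ (succ (succ (succ (succ (succ zero))))))))) (refl Nat (succ (succ (succ (succ (succ (succ (succ (succ zero))))))))) (refl Nat (succ (succ (succ (succ (succ (succ (succ (succ zero)))))))))
the term's type:
  Type₀ → Type₀
normal-order step count: 17
term was already normal: no
first contracted redex: an elimNat iota-redex
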